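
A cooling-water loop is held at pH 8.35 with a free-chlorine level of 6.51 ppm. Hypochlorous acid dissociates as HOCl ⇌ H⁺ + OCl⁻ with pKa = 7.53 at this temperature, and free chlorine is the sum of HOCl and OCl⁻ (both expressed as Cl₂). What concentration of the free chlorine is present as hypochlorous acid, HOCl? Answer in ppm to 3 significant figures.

0.856 ppm

[OCl⁻]/[HOCl] = 10^(pH − pKa) = 10^(8.35 − 7.53) = 10^0.82 = 6.607.
Fraction as HOCl = 1 / (1 + 6.607) = 0.1315.
HOCl = 0.1315 × 6.51 ppm = 0.8558 ppm.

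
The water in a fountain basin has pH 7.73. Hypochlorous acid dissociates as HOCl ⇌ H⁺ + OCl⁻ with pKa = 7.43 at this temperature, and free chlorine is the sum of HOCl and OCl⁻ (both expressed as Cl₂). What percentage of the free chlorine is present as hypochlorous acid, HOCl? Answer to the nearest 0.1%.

33.4%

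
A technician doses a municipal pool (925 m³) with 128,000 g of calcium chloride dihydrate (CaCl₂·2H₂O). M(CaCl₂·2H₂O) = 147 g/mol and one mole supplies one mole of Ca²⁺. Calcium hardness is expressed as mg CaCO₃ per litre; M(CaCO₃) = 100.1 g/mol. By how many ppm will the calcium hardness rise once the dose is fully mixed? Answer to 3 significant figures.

94.2 ppm

Volume: 925 m³ = 925,000 L.
Moles of Ca²⁺: 128,000 g ÷ 147 g/mol = 870.7 mol.
As CaCO₃: 870.7 mol × 100.1 g/mol = 87,160 g.
Rise: 87,160 g / 925,000 L × 1000 = 94.23 mg/L.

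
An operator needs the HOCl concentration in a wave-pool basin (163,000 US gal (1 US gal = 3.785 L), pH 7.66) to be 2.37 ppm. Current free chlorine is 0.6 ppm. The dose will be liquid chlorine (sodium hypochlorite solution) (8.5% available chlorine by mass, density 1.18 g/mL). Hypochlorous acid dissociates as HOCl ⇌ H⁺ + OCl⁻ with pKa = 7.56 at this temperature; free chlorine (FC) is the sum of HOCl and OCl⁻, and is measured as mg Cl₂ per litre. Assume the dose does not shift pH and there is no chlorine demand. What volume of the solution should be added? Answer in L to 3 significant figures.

29.2 L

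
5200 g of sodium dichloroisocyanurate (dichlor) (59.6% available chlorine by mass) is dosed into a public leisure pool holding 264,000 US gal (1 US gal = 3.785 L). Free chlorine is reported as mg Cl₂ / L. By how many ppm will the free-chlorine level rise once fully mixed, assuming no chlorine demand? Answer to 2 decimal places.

Volume: 264,000 US gal × 3.785 L/gal = 999,240 L.
Available chlorine delivered: 5200 g × 0.596 = 3099 g as Cl₂.
Concentration rise: 3099 g / 999,240 L = 3.102 mg/L = 3.10 ppm.

3.10 ppm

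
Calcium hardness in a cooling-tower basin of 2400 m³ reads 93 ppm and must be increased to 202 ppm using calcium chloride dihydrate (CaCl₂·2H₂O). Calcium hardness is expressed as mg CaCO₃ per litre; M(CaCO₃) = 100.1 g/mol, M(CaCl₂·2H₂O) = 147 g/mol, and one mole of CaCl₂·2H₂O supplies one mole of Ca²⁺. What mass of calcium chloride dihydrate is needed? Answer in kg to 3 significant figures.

384 kg

Volume: 2400 m³ = 2,400,000 L.
Hardness to add: (202 − 93) = 109 mg/L as CaCO₃ × 2,400,000 L = 261,600 g as CaCO₃.
Moles of Ca²⁺ (1 mol Ca²⁺ ≡ 1 mol CaCO₃): 261,600 / 100.1 g/mol = 2613 mol.
Mass of CaCl₂·2H₂O: 2613 × 147 = 384,200 g.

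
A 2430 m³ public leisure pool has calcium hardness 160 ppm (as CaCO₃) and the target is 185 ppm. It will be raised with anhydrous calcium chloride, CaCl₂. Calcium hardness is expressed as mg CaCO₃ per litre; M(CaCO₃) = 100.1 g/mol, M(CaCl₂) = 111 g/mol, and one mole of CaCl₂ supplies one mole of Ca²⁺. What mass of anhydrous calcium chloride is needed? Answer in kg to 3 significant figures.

Volume: 2430 m³ = 2,430,000 L.
Hardness to add: (185 − 160) = 25 mg/L as CaCO₃ × 2,430,000 L = 60,750 g as CaCO₃.
Moles of Ca²⁺ (1 mol Ca²⁺ ≡ 1 mol CaCO₃): 60,750 / 100.1 g/mol = 606.9 mol.
Mass of CaCl₂: 606.9 × 111 = 67,370 g.

67.4 kg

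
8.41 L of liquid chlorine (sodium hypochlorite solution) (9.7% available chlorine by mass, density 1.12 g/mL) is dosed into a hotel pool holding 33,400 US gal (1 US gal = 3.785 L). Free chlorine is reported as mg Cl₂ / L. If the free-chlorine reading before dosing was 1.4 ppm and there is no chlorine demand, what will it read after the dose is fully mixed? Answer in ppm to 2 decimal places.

Volume: 33,400 US gal × 3.785 L/gal = 126,419 L.
Mass of solution: 8.41 L × 1000 mL/L × 1.12 g/mL = 9419 g.
Available chlorine delivered: 9419 g × 0.097 = 913.7 g as Cl₂.
Concentration rise: 913.7 g / 126,419 L = 7.227 mg/L = 7.23 ppm.
Final FC: 1.4 + 7.23 = 8.63 ppm.

8.63 ppm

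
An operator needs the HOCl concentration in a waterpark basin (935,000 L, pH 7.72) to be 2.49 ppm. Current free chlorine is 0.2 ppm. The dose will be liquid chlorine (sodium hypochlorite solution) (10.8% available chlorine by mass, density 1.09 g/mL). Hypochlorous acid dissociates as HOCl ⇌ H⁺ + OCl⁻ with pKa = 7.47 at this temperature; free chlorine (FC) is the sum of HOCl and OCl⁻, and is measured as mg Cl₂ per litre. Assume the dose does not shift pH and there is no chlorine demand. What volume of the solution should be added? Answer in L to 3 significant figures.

[OCl⁻]/[HOCl] = 10^(pH − pKa) = 10^(7.72 − 7.47) = 1.778; fraction as HOCl = 1/(1 + 1.778) = 0.3599.
Free chlorine required for 2.49 ppm HOCl: 2.49 / 0.3599 = 6.918 ppm.
FC to add: 6.918 − 0.2 = 6.718 mg/L as Cl₂.
Cl₂ equivalent: 6.718 mg/L × 935,000 L = 6281 g.
Product at 10.8% available Cl: 6281 / 0.108 = 58,160 g.
Volume: 58,160 g ÷ 1.09 g/mL = 53,360 mL.

53.4 L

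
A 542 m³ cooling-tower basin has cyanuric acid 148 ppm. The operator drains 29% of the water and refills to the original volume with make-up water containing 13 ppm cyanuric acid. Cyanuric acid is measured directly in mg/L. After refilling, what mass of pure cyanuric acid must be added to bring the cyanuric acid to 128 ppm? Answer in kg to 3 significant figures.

Volume: 542 m³ = 542,000 L.
After draining 29% and refilling: 148 × 0.71 + 13 × 0.29 = 108.85 ppm.
Deficit to target: 128 − 108.85 = 19.15 mg/L.
Mass: 19.15 mg/L × 542,000 L = 10,380 g cyanuric acid.

10.4 kg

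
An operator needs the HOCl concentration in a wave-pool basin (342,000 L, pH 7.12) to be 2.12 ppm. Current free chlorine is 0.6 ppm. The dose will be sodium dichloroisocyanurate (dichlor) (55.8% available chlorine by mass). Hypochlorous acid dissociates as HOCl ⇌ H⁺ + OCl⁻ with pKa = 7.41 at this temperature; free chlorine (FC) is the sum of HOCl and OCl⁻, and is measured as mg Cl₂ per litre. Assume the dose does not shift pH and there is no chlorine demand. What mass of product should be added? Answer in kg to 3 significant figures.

[OCl⁻]/[HOCl] = 10^(pH − pKa) = 10^(7.12 − 7.41) = 0.5129; fraction as HOCl = 1/(1 + 0.5129) = 0.661.
Free chlorine required for 2.12 ppm HOCl: 2.12 / 0.661 = 3.207 ppm.
FC to add: 3.207 − 0.6 = 2.607 mg/L as Cl₂.
Cl₂ equivalent: 2.607 mg/L × 342,000 L = 891.7 g.
Product at 55.8% available Cl: 891.7 / 0.558 = 1598 g.

1.60 kg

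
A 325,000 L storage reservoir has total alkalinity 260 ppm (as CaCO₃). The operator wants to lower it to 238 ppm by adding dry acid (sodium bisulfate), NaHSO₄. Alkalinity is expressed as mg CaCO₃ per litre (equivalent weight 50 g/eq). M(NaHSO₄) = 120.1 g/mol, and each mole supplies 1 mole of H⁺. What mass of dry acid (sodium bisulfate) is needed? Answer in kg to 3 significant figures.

17.2 kg

Alkalinity to neutralize: (260 − 238) = 22 mg/L as CaCO₃ × 325,000 L = 7150 g as CaCO₃.
Equivalents of H⁺ required: 7150 ÷ 50 g/eq = 143 eq = 143 mol NaHSO₄.
Mass of NaHSO₄: 143 × 120.1 = 17,170 g.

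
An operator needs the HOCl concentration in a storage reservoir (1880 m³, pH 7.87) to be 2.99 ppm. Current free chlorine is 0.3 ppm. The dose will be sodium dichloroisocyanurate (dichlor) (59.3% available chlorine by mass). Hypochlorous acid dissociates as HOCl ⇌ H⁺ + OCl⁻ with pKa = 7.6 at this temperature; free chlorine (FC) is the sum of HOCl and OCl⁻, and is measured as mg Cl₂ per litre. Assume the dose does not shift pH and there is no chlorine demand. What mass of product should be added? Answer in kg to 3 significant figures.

26.2 kg

Volume: 1880 m³ = 1,880,000 L.
[OCl⁻]/[HOCl] = 10^(pH − pKa) = 10^(7.87 − 7.6) = 1.862; fraction as HOCl = 1/(1 + 1.862) = 0.3494.
Free chlorine required for 2.99 ppm HOCl: 2.99 / 0.3494 = 8.558 ppm.
FC to add: 8.558 − 0.3 = 8.258 mg/L as Cl₂.
Cl₂ equivalent: 8.258 mg/L × 1,880,000 L = 15,520 g.
Product at 59.3% available Cl: 15,520 / 0.593 = 26,180 g.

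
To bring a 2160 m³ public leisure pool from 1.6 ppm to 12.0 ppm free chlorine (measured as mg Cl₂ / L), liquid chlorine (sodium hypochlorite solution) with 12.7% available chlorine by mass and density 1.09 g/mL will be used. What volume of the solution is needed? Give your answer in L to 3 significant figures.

162 L

Volume: 2160 m³ = 2,160,000 L.
Chlorine deficit: 12.0 − 1.6 = 10.4 ppm = 10.4 mg/L as Cl₂.
Cl₂ equivalent needed: 10.4 mg/L × 2,160,000 L = 22,460,000 mg = 22,460 g.
Product at 12.7% available chlorine: 22,460 / 0.127 = 176,900 g.
Volume at density 1.09 g/mL: 176,900 g ÷ 1.09 g/mL = 162,300 mL.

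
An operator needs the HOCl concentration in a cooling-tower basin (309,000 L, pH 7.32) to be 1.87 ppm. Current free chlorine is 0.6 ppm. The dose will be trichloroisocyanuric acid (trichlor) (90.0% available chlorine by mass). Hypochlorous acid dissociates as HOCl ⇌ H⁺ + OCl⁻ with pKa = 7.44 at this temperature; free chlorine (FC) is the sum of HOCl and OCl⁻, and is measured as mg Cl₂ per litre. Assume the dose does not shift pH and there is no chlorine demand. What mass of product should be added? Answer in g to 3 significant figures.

923 g

[OCl⁻]/[HOCl] = 10^(pH − pKa) = 10^(7.32 − 7.44) = 0.7586; fraction as HOCl = 1/(1 + 0.7586) = 0.5686.
Free chlorine required for 1.87 ppm HOCl: 1.87 / 0.5686 = 3.289 ppm.
FC to add: 3.289 − 0.6 = 2.689 mg/L as Cl₂.
Cl₂ equivalent: 2.689 mg/L × 309,000 L = 830.8 g.
Product at 90.0% available Cl: 830.8 / 0.9 = 923.1 g.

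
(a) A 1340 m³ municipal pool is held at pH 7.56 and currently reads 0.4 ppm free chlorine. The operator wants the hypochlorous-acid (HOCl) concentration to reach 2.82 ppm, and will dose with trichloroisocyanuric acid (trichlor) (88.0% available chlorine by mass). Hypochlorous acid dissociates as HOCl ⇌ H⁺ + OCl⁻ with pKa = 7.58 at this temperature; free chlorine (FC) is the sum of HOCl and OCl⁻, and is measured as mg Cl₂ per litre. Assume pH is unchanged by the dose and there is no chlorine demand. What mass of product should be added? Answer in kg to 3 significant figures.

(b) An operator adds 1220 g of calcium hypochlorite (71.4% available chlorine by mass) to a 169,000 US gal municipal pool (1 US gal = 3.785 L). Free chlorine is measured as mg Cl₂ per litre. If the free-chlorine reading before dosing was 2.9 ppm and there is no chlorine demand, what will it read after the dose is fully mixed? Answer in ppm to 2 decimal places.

(a) Volume: 1340 m³ = 1,340,000 L.
(a) [OCl⁻]/[HOCl] = 10^(pH − pKa) = 10^(7.56 − 7.58) = 0.955; fraction as HOCl = 1/(1 + 0.955) = 0.5115.
(a) Free chlorine required for 2.82 ppm HOCl: 2.82 / 0.5115 = 5.513 ppm.
(a) FC to add: 5.513 − 0.4 = 5.113 mg/L as Cl₂.
(a) Cl₂ equivalent: 5.113 mg/L × 1,340,000 L = 6852 g.
(a) Product at 88.0% available Cl: 6852 / 0.88 = 7786 g.

(b) Volume: 169,000 US gal × 3.785 L/gal = 639,665 L.
(b) Available chlorine delivered: 1220 g × 0.714 = 871.1 g as Cl₂.
(b) Concentration rise: 871.1 g / 639,665 L = 1.362 mg/L = 1.36 ppm.
(b) Final FC: 2.9 + 1.36 = 4.26 ppm.

(a) 7.79 kg; (b) 4.26 ppm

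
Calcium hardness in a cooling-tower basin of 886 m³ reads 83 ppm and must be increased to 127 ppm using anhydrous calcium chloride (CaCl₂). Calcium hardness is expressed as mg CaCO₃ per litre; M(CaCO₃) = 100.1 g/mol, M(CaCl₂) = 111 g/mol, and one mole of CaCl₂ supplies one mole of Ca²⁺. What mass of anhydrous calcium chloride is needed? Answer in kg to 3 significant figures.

Volume: 886 m³ = 886,000 L.
Hardness to add: (127 − 83) = 44 mg/L as CaCO₃ × 886,000 L = 38,980 g as CaCO₃.
Moles of Ca²⁺ (1 mol Ca²⁺ ≡ 1 mol CaCO₃): 38,980 / 100.1 g/mol = 389.5 mol.
Mass of CaCl₂: 389.5 × 111 = 43,230 g.

43.2 kg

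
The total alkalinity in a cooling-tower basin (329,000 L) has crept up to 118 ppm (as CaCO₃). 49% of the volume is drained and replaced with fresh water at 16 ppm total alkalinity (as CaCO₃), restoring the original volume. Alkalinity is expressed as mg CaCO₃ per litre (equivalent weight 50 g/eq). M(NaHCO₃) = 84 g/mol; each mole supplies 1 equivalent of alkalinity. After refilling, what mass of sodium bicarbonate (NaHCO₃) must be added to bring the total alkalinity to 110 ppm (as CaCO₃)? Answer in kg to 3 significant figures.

After draining 49% and refilling: 118 × 0.51 + 16 × 0.49 = 68.02 ppm.
Deficit to target: 110 − 68.02 = 41.98 mg/L.
As CaCO₃: 41.98 mg/L × 329,000 L = 13,810 g; ÷ 50 g/eq ÷ 1 = 276.2 mol NaHCO₃.
Mass: 276.2 × 84 = 23,200 g.

23.2 kg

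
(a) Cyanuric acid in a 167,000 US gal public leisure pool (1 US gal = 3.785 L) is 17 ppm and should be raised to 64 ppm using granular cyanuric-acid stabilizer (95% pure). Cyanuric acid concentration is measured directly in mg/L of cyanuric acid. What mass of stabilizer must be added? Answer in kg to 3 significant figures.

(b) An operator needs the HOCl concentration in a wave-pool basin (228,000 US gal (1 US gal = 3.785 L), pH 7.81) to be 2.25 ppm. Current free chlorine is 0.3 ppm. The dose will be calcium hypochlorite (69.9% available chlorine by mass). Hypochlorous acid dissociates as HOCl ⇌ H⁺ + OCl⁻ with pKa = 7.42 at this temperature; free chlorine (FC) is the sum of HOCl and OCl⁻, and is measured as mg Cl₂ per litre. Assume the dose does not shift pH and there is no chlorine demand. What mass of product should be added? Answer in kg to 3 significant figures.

(a) Volume: 167,000 US gal × 3.785 L/gal = 632,095 L.
(a) CYA to add: (64 − 17) = 47 mg/L × 632,095 L = 29,710 g cyanuric acid.
(a) At 95% purity: 29,710 / 0.95 = 31,270 g product.

(b) Volume: 228,000 US gal × 3.785 L/gal = 862,980 L.
(b) [OCl⁻]/[HOCl] = 10^(pH − pKa) = 10^(7.81 − 7.42) = 2.455; fraction as HOCl = 1/(1 + 2.455) = 0.2895.
(b) Free chlorine required for 2.25 ppm HOCl: 2.25 / 0.2895 = 7.773 ppm.
(b) FC to add: 7.773 − 0.3 = 7.473 mg/L as Cl₂.
(b) Cl₂ equivalent: 7.473 mg/L × 862,980 L = 6449 g.
(b) Product at 69.9% available Cl: 6449 / 0.699 = 9226 g.

(a) 31.3 kg; (b) 9.23 kg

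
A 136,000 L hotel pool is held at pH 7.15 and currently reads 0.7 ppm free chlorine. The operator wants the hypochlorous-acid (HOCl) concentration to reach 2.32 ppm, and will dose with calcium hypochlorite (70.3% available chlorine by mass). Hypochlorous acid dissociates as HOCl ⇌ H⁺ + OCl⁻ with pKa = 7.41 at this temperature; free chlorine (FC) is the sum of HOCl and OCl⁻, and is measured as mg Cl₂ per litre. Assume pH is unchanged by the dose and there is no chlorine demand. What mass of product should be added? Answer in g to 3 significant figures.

560 g

[OCl⁻]/[HOCl] = 10^(pH − pKa) = 10^(7.15 − 7.41) = 0.5495; fraction as HOCl = 1/(1 + 0.5495) = 0.6454.
Free chlorine required for 2.32 ppm HOCl: 2.32 / 0.6454 = 3.595 ppm.
FC to add: 3.595 − 0.7 = 2.895 mg/L as Cl₂.
Cl₂ equivalent: 2.895 mg/L × 136,000 L = 393.7 g.
Product at 70.3% available Cl: 393.7 / 0.703 = 560 g.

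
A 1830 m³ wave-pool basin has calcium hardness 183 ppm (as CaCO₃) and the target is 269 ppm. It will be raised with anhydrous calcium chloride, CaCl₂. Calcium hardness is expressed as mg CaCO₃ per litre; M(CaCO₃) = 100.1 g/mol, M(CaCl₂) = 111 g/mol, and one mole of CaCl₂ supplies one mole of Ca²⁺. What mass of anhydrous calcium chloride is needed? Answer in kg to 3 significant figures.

Volume: 1830 m³ = 1,830,000 L.
Hardness to add: (269 − 183) = 86 mg/L as CaCO₃ × 1,830,000 L = 157,400 g as CaCO₃.
Moles of Ca²⁺ (1 mol Ca²⁺ ≡ 1 mol CaCO₃): 157,400 / 100.1 g/mol = 1572 mol.
Mass of CaCl₂: 1572 × 111 = 174,500 g.

175 kg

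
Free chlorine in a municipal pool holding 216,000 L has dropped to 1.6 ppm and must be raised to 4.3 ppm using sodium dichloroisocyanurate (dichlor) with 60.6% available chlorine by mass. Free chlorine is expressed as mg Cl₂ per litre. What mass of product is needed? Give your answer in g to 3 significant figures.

Chlorine deficit: 4.3 − 1.6 = 2.7 ppm = 2.7 mg/L as Cl₂.
Cl₂ equivalent needed: 2.7 mg/L × 216,000 L = 583,200 mg = 583.2 g.
Product at 60.6% available chlorine: 583.2 / 0.606 = 962.4 g.

962 g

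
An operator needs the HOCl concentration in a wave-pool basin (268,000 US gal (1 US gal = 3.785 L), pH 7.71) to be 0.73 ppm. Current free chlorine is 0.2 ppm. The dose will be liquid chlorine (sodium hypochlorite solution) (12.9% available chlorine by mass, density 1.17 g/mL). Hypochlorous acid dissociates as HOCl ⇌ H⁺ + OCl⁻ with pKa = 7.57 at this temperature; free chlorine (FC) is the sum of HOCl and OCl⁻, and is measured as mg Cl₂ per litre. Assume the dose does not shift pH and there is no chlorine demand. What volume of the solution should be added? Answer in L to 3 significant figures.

Volume: 268,000 US gal × 3.785 L/gal = 1,014,380 L.
[OCl⁻]/[HOCl] = 10^(pH − pKa) = 10^(7.71 − 7.57) = 1.38; fraction as HOCl = 1/(1 + 1.38) = 0.4201.
Free chlorine required for 0.73 ppm HOCl: 0.73 / 0.4201 = 1.738 ppm.
FC to add: 1.738 − 0.2 = 1.538 mg/L as Cl₂.
Cl₂ equivalent: 1.538 mg/L × 1,014,380 L = 1560 g.
Product at 12.9% available Cl: 1560 / 0.129 = 12,090 g.
Volume: 12,090 g ÷ 1.17 g/mL = 10,330 mL.

10.3 L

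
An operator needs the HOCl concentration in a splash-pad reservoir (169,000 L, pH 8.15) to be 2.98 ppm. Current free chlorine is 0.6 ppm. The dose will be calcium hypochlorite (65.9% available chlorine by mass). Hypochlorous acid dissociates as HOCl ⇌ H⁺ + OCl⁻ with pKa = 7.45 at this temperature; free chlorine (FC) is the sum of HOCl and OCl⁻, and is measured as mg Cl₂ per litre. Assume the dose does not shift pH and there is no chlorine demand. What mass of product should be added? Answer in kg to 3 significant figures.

[OCl⁻]/[HOCl] = 10^(pH − pKa) = 10^(8.15 − 7.45) = 5.012; fraction as HOCl = 1/(1 + 5.012) = 0.1663.
Free chlorine required for 2.98 ppm HOCl: 2.98 / 0.1663 = 17.92 ppm.
FC to add: 17.92 − 0.6 = 17.32 mg/L as Cl₂.
Cl₂ equivalent: 17.32 mg/L × 169,000 L = 2926 g.
Product at 65.9% available Cl: 2926 / 0.659 = 4441 g.

4.44 kg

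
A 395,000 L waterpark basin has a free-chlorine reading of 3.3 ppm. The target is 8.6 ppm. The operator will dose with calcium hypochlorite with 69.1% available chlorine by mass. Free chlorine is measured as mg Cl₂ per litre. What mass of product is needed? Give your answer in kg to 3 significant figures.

Chlorine deficit: 8.6 − 3.3 = 5.3 ppm = 5.3 mg/L as Cl₂.
Cl₂ equivalent needed: 5.3 mg/L × 395,000 L = 2,094,000 mg = 2094 g.
Product at 69.1% available chlorine: 2094 / 0.691 = 3030 g.

3.03 kg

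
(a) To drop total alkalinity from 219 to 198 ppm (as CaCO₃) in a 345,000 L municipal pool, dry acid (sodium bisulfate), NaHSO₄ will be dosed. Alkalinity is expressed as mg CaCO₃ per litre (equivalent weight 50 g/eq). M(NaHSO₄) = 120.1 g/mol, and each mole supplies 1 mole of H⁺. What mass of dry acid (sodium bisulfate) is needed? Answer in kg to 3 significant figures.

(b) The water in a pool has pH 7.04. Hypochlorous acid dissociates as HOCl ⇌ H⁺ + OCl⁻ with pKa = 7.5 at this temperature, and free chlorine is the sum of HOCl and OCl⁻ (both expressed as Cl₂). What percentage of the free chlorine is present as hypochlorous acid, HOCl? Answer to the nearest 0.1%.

(a) Alkalinity to neutralize: (219 − 198) = 21 mg/L as CaCO₃ × 345,000 L = 7245 g as CaCO₃.
(a) Equivalents of H⁺ required: 7245 ÷ 50 g/eq = 144.9 eq = 144.9 mol NaHSO₄.
(a) Mass of NaHSO₄: 144.9 × 120.1 = 17,400 g.

(b) [OCl⁻]/[HOCl] = 10^(pH − pKa) = 10^(7.04 − 7.5) = 10^-0.46 = 0.3467.
(b) Fraction as HOCl = 1 / (1 + 0.3467) = 0.7425.

(a) 17.4 kg; (b) 74.3%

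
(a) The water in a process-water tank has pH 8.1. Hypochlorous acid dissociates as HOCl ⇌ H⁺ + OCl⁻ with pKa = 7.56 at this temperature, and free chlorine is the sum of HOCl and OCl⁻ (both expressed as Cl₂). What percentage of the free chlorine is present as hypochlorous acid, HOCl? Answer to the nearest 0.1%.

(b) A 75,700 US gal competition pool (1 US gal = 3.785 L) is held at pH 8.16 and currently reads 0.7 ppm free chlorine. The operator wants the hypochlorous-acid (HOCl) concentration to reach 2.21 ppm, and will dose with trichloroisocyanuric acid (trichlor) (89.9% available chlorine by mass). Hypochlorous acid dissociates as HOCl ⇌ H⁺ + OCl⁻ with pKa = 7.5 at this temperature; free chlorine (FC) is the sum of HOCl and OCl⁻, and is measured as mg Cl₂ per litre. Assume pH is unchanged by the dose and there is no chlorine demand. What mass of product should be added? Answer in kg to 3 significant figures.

(a) 22.4%; (b) 3.70 kg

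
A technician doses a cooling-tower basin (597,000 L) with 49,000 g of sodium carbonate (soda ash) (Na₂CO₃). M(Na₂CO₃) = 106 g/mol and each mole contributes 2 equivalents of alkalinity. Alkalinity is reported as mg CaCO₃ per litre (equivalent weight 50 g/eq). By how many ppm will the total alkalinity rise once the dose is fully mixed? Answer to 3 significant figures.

Moles of Na₂CO₃: 49,000 g ÷ 106 g/mol = 462.3 mol → 924.5 eq of alkalinity.
As CaCO₃: 924.5 eq × 50 g/eq = 46,230 g.
Rise: 46,230 g / 597,000 L × 1000 = 77.43 mg/L.

77.4 ppm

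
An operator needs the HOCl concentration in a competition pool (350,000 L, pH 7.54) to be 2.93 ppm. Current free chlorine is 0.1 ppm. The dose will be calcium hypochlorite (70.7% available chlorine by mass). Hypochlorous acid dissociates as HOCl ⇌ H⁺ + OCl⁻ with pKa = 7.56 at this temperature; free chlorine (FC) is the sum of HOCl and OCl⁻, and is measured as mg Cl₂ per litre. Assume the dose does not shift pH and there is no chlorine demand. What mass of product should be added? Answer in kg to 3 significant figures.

[OCl⁻]/[HOCl] = 10^(pH − pKa) = 10^(7.54 − 7.56) = 0.955; fraction as HOCl = 1/(1 + 0.955) = 0.5115.
Free chlorine required for 2.93 ppm HOCl: 2.93 / 0.5115 = 5.728 ppm.
FC to add: 5.728 − 0.1 = 5.628 mg/L as Cl₂.
Cl₂ equivalent: 5.628 mg/L × 350,000 L = 1970 g.
Product at 70.7% available Cl: 1970 / 0.707 = 2786 g.

2.79 kg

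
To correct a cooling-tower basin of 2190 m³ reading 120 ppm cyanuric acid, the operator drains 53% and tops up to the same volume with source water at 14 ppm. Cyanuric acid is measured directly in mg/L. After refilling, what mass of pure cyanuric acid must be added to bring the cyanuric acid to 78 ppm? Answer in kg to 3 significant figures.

31.1 kg

Volume: 2190 m³ = 2,190,000 L.
After draining 53% and refilling: 120 × 0.47 + 14 × 0.53 = 63.82 ppm.
Deficit to target: 78 − 63.82 = 14.18 mg/L.
Mass: 14.18 mg/L × 2,190,000 L = 31,050 g cyanuric acid.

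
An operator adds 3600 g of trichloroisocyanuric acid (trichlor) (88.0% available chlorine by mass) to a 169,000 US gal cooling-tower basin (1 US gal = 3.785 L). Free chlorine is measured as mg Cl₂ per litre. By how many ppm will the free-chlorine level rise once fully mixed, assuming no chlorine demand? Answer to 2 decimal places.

Volume: 169,000 US gal × 3.785 L/gal = 639,665 L.
Available chlorine delivered: 3600 g × 0.88 = 3168 g as Cl₂.
Concentration rise: 3168 g / 639,665 L = 4.953 mg/L = 4.95 ppm.

4.95 ppm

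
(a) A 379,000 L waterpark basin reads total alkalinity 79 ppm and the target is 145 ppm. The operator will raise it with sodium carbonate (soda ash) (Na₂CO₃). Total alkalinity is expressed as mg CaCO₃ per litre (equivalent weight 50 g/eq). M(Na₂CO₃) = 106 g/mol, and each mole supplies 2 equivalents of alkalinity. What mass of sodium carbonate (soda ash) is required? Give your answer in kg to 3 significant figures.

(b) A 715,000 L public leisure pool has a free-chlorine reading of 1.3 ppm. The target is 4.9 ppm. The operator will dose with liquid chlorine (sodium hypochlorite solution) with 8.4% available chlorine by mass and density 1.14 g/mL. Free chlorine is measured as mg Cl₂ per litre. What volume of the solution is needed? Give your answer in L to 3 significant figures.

(a) Alkalinity to add: (145 − 79) = 66 mg/L as CaCO₃ × 379,000 L = 25,010 g as CaCO₃.
(a) Equivalents: 25,010 g ÷ 50 g/eq = 500.3 eq.
(a) Each mole of Na₂CO₃ supplies 2 eq, so 500.3 / 2 = 250.1 mol.
(a) Mass: 250.1 mol × 106 g/mol = 26,510 g.

(b) Chlorine deficit: 4.9 − 1.3 = 3.6 ppm = 3.6 mg/L as Cl₂.
(b) Cl₂ equivalent needed: 3.6 mg/L × 715,000 L = 2,574,000 mg = 2574 g.
(b) Product at 8.4% available chlorine: 2574 / 0.084 = 30,640 g.
(b) Volume at density 1.14 g/mL: 30,640 g ÷ 1.14 g/mL = 26,880 mL.

(a) 26.5 kg; (b) 26.9 L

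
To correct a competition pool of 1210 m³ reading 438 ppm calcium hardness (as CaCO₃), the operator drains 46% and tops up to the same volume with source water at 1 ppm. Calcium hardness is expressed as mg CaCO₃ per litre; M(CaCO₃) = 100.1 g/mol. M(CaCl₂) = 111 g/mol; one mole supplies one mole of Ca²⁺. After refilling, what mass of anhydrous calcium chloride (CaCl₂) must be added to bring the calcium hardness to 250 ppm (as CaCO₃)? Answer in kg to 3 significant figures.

17.5 kg

Volume: 1210 m³ = 1,210,000 L.
After draining 46% and refilling: 438 × 0.54 + 1 × 0.46 = 236.98 ppm.
Deficit to target: 250 − 236.98 = 13.02 mg/L.
As CaCO₃: 13.02 mg/L × 1,210,000 L = 15,750 g; ÷ 100.1 = 157.4 mol Ca²⁺.
Mass: 157.4 × 111 = 17,470 g.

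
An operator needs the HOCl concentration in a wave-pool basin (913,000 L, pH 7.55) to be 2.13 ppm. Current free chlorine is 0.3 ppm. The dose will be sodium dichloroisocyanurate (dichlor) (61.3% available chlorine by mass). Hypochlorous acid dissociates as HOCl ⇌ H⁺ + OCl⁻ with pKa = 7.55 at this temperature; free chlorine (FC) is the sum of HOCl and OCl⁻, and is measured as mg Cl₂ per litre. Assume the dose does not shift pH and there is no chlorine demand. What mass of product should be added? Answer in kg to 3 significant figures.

5.90 kg

[OCl⁻]/[HOCl] = 10^(pH − pKa) = 10^(7.55 − 7.55) = 1; fraction as HOCl = 1/(1 + 1) = 0.5.
Free chlorine required for 2.13 ppm HOCl: 2.13 / 0.5 = 4.26 ppm.
FC to add: 4.26 − 0.3 = 3.96 mg/L as Cl₂.
Cl₂ equivalent: 3.96 mg/L × 913,000 L = 3615 g.
Product at 61.3% available Cl: 3615 / 0.613 = 5898 g.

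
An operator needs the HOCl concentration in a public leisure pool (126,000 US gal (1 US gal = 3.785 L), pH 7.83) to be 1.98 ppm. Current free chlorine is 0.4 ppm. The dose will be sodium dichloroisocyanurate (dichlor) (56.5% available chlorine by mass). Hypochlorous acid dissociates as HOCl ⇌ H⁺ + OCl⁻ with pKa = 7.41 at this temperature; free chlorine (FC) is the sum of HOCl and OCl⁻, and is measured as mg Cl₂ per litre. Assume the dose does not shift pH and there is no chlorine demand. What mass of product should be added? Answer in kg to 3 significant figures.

Volume: 126,000 US gal × 3.785 L/gal = 476,910 L.
[OCl⁻]/[HOCl] = 10^(pH − pKa) = 10^(7.83 − 7.41) = 2.63; fraction as HOCl = 1/(1 + 2.63) = 0.2755.
Free chlorine required for 1.98 ppm HOCl: 1.98 / 0.2755 = 7.188 ppm.
FC to add: 7.188 − 0.4 = 6.788 mg/L as Cl₂.
Cl₂ equivalent: 6.788 mg/L × 476,910 L = 3237 g.
Product at 56.5% available Cl: 3237 / 0.565 = 5730 g.

5.73 kg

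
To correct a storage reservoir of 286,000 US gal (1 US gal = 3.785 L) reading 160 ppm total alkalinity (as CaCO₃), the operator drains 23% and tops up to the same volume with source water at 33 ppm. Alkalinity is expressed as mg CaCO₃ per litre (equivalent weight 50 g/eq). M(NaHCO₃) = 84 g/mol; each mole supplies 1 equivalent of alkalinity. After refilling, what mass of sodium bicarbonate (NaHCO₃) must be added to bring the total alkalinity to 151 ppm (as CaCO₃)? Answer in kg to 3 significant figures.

Volume: 286,000 US gal × 3.785 L/gal = 1,082,510 L.
After draining 23% and refilling: 160 × 0.77 + 33 × 0.23 = 130.79 ppm.
Deficit to target: 151 − 130.79 = 20.21 mg/L.
As CaCO₃: 20.21 mg/L × 1,082,510 L = 21,880 g; ÷ 50 g/eq ÷ 1 = 437.6 mol NaHCO₃.
Mass: 437.6 × 84 = 36,750 g.

36.8 kg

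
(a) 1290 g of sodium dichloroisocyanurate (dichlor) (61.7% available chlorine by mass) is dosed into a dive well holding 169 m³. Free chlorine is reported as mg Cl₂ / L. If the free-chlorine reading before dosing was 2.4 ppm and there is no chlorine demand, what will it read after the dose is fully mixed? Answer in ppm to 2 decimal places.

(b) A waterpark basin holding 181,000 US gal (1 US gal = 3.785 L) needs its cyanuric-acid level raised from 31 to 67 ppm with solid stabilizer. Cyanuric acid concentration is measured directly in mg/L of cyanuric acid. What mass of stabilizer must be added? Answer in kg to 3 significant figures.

(a) 7.11 ppm; (b) 24.7 kg

(a) Volume: 169 m³ = 169,000 L.
(a) Available chlorine delivered: 1290 g × 0.617 = 795.9 g as Cl₂.
(a) Concentration rise: 795.9 g / 169,000 L = 4.71 mg/L = 4.71 ppm.
(a) Final FC: 2.4 + 4.71 = 7.11 ppm.

(b) Volume: 181,000 US gal × 3.785 L/gal = 685,085 L.
(b) CYA to add: (67 − 31) = 36 mg/L × 685,085 L = 24,660 g cyanuric acid.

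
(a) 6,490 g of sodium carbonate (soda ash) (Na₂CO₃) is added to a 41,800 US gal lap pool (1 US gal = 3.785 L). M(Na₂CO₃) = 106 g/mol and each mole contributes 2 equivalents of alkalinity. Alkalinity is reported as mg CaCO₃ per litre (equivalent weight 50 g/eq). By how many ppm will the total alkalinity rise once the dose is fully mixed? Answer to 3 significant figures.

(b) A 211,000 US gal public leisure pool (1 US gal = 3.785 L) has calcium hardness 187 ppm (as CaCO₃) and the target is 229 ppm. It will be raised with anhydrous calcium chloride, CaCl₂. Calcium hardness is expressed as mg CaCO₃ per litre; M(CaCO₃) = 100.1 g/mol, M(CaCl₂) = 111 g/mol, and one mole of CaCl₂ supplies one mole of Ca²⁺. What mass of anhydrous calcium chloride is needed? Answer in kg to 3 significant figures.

(a) 38.7 ppm; (b) 37.2 kg

(a) Volume: 41,800 US gal × 3.785 L/gal = 158,213 L.
(a) Moles of Na₂CO₃: 6,490 g ÷ 106 g/mol = 61.23 mol → 122.5 eq of alkalinity.
(a) As CaCO₃: 122.5 eq × 50 g/eq = 6123 g.
(a) Rise: 6123 g / 158,213 L × 1000 = 38.7 mg/L.

(b) Volume: 211,000 US gal × 3.785 L/gal = 798,635 L.
(b) Hardness to add: (229 − 187) = 42 mg/L as CaCO₃ × 798,635 L = 33,540 g as CaCO₃.
(b) Moles of Ca²⁺ (1 mol Ca²⁺ ≡ 1 mol CaCO₃): 33,540 / 100.1 g/mol = 335.1 mol.
(b) Mass of CaCl₂: 335.1 × 111 = 37,200 g.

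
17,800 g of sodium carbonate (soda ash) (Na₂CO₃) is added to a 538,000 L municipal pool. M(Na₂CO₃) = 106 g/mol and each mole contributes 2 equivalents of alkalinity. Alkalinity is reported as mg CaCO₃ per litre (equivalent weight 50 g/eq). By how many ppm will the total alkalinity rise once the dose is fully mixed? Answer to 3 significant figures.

Moles of Na₂CO₃: 17,800 g ÷ 106 g/mol = 167.9 mol → 335.8 eq of alkalinity.
As CaCO₃: 335.8 eq × 50 g/eq = 16,790 g.
Rise: 16,790 g / 538,000 L × 1000 = 31.21 mg/L.

31.2 ppm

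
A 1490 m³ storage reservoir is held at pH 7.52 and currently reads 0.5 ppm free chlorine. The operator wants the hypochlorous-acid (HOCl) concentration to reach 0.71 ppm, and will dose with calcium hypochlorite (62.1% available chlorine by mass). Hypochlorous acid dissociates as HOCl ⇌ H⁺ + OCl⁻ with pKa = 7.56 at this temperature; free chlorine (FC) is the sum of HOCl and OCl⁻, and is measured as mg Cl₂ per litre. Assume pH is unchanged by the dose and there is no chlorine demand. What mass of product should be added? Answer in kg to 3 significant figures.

Volume: 1490 m³ = 1,490,000 L.
[OCl⁻]/[HOCl] = 10^(pH − pKa) = 10^(7.52 − 7.56) = 0.912; fraction as HOCl = 1/(1 + 0.912) = 0.523.
Free chlorine required for 0.71 ppm HOCl: 0.71 / 0.523 = 1.358 ppm.
FC to add: 1.358 − 0.5 = 0.8575 mg/L as Cl₂.
Cl₂ equivalent: 0.8575 mg/L × 1,490,000 L = 1278 g.
Product at 62.1% available Cl: 1278 / 0.621 = 2058 g.

2.06 kg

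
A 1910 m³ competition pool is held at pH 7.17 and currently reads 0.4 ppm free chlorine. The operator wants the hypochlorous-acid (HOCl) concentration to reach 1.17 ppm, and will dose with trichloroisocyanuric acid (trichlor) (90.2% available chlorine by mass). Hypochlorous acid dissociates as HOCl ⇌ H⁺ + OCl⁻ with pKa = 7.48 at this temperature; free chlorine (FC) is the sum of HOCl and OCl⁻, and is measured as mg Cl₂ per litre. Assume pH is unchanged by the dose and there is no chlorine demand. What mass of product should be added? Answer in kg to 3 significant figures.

2.84 kg

Volume: 1910 m³ = 1,910,000 L.
[OCl⁻]/[HOCl] = 10^(pH − pKa) = 10^(7.17 − 7.48) = 0.4898; fraction as HOCl = 1/(1 + 0.4898) = 0.6712.
Free chlorine required for 1.17 ppm HOCl: 1.17 / 0.6712 = 1.743 ppm.
FC to add: 1.743 − 0.4 = 1.343 mg/L as Cl₂.
Cl₂ equivalent: 1.343 mg/L × 1,910,000 L = 2565 g.
Product at 90.2% available Cl: 2565 / 0.902 = 2844 g.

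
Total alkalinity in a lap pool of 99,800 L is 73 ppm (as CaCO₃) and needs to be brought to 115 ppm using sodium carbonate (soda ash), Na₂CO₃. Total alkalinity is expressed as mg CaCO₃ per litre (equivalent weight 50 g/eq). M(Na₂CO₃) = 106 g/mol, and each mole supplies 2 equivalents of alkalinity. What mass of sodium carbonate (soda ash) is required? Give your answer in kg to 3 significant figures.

4.44 kg

Alkalinity to add: (115 − 73) = 42 mg/L as CaCO₃ × 99,800 L = 4192 g as CaCO₃.
Equivalents: 4192 g ÷ 50 g/eq = 83.83 eq.
Each mole of Na₂CO₃ supplies 2 eq, so 83.83 / 2 = 41.92 mol.
Mass: 41.92 mol × 106 g/mol = 4443 g.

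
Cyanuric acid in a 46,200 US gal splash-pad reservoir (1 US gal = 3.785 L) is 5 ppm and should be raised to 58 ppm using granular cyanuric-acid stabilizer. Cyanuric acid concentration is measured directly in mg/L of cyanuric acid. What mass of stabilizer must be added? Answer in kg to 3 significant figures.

Volume: 46,200 US gal × 3.785 L/gal = 174,867 L.
CYA to add: (58 − 5) = 53 mg/L × 174,867 L = 9268 g cyanuric acid.

9.27 kg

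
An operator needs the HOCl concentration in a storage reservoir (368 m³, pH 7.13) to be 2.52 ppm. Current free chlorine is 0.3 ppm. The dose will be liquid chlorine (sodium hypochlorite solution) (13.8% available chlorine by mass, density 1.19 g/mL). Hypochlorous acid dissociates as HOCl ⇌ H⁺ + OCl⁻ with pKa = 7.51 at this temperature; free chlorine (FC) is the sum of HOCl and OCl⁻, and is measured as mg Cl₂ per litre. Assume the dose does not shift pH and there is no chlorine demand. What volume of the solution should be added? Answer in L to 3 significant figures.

7.33 L

Volume: 368 m³ = 368,000 L.
[OCl⁻]/[HOCl] = 10^(pH − pKa) = 10^(7.13 − 7.51) = 0.4169; fraction as HOCl = 1/(1 + 0.4169) = 0.7058.
Free chlorine required for 2.52 ppm HOCl: 2.52 / 0.7058 = 3.571 ppm.
FC to add: 3.571 − 0.3 = 3.271 mg/L as Cl₂.
Cl₂ equivalent: 3.271 mg/L × 368,000 L = 1204 g.
Product at 13.8% available Cl: 1204 / 0.138 = 8721 g.
Volume: 8721 g ÷ 1.19 g/mL = 7329 mL.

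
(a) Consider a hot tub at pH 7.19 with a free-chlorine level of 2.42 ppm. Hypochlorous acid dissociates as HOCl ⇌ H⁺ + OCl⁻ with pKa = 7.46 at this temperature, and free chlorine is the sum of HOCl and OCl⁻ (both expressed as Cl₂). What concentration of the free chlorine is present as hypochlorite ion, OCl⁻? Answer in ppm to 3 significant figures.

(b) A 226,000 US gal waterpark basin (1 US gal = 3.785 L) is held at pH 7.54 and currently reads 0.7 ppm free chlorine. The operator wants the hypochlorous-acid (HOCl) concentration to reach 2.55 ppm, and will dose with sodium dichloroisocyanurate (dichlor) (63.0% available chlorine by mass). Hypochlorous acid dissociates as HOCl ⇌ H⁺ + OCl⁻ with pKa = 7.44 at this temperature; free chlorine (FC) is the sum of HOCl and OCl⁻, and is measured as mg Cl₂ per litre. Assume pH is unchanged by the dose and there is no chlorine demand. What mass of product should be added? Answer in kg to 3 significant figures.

(a) [OCl⁻]/[HOCl] = 10^(pH − pKa) = 10^(7.19 − 7.46) = 10^-0.27 = 0.537.
(a) Fraction as HOCl = 1 / (1 + 0.537) = 0.6506.
(a) OCl⁻ = (1 − 0.6506) × 2.42 ppm = 0.8455 ppm.

(b) Volume: 226,000 US gal × 3.785 L/gal = 855,410 L.
(b) [OCl⁻]/[HOCl] = 10^(pH − pKa) = 10^(7.54 − 7.44) = 1.259; fraction as HOCl = 1/(1 + 1.259) = 0.4427.
(b) Free chlorine required for 2.55 ppm HOCl: 2.55 / 0.4427 = 5.76 ppm.
(b) FC to add: 5.76 − 0.7 = 5.06 mg/L as Cl₂.
(b) Cl₂ equivalent: 5.06 mg/L × 855,410 L = 4329 g.
(b) Product at 63.0% available Cl: 4329 / 0.63 = 6871 g.

(a) 0.846 ppm; (b) 6.87 kg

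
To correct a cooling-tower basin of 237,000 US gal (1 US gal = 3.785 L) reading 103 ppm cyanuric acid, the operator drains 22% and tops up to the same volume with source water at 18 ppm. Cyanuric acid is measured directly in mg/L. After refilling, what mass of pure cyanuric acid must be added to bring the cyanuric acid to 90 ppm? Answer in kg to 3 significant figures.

Volume: 237,000 US gal × 3.785 L/gal = 897,045 L.
After draining 22% and refilling: 103 × 0.78 + 18 × 0.22 = 84.3 ppm.
Deficit to target: 90 − 84.3 = 5.7 mg/L.
Mass: 5.7 mg/L × 897,045 L = 5113 g cyanuric acid.

5.11 kg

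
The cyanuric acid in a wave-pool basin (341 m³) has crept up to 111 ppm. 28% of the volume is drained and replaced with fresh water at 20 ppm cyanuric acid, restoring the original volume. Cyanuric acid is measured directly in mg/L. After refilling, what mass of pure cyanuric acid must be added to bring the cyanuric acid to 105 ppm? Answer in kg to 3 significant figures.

Volume: 341 m³ = 341,000 L.
After draining 28% and refilling: 111 × 0.72 + 20 × 0.28 = 85.52 ppm.
Deficit to target: 105 − 85.52 = 19.48 mg/L.
Mass: 19.48 mg/L × 341,000 L = 6643 g cyanuric acid.

6.64 kg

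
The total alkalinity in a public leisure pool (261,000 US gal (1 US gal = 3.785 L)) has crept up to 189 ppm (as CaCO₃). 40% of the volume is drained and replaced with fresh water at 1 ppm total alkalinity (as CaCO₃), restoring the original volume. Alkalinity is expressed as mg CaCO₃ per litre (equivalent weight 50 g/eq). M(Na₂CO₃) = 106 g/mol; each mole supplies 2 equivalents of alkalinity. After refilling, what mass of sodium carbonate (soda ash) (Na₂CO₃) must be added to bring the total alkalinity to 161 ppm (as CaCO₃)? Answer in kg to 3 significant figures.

Volume: 261,000 US gal × 3.785 L/gal = 987,885 L.
After draining 40% and refilling: 189 × 0.60 + 1 × 0.40 = 113.8 ppm.
Deficit to target: 161 − 113.8 = 47.2 mg/L.
As CaCO₃: 47.2 mg/L × 987,885 L = 46,630 g; ÷ 50 g/eq ÷ 2 = 466.3 mol Na₂CO₃.
Mass: 466.3 × 106 = 49,430 g.

49.4 kg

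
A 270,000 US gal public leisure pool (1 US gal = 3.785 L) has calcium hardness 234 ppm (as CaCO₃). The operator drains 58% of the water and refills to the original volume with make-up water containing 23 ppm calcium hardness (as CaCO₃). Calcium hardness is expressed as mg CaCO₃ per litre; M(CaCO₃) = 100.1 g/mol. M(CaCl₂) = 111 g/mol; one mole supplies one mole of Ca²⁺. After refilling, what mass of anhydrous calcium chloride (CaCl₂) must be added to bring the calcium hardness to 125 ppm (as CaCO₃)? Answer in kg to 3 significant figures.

15.2 kg

Volume: 270,000 US gal × 3.785 L/gal = 1,021,950 L.
After draining 58% and refilling: 234 × 0.42 + 23 × 0.58 = 111.62 ppm.
Deficit to target: 125 − 111.62 = 13.38 mg/L.
As CaCO₃: 13.38 mg/L × 1,021,950 L = 13,670 g; ÷ 100.1 = 136.6 mol Ca²⁺.
Mass: 136.6 × 111 = 15,160 g.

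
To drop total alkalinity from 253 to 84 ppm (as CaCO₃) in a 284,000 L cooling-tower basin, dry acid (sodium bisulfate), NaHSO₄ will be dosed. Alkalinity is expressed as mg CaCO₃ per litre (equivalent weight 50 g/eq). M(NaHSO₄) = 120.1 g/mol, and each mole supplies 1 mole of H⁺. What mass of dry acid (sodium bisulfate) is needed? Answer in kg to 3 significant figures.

115 kg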